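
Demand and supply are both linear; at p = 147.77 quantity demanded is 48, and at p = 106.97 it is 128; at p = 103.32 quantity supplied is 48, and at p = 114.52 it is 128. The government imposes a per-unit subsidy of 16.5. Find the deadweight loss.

209.42

Demand slope = (106.97 − 147.77)/(128 − 48) = −0.51, so p = 172.25 − 0.51q.
Supply slope = (114.52 − 103.32)/(128 − 48) = 0.14, so p = 96.6 + 0.14q.
Competitive equilibrium: 172.25 − 0.51q = 96.6 + 0.14q → q* = 116.3846, p* = 112.8938.
The subsidy lowers effective supply by 16.5: p = 80.1 + 0.14q.
New quantity: 172.25 − 0.51q = 80.1 + 0.14q → q' = 141.7692.
Overproduction Δq = 141.7692 − 116.3846 = 25.3846; wedge = subsidy = 16.5.
DWL = ½ × 25.3846 × 16.5 = 209.42.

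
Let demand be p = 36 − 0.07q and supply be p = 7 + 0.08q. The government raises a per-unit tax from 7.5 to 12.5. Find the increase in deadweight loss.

Competitive equilibrium: 36 − 0.07q = 7 + 0.08q → q* = 193.3333, p* = 22.4667.
For a per-unit tax t: Δq = t/0.15, so DWL = ½·t·(t/0.15) = t²/0.3.
At t = 7.5: DWL = 187.5. At t = 12.5: DWL = 520.833.
Increase = 520.833 − 187.5 = 333.33.

333.33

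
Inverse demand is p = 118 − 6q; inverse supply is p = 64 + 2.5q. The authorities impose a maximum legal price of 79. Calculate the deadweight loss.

Competitive equilibrium: 118 − 6q = 64 + 2.5q → q* = 6.3529, p* = 79.8824.
At the ceiling p = 79, quantity supplied = (79 − 64)/2.5 = 6.
Willingness to pay at q' = 6: 118 − 6·6 = 82.
Δq = 6.3529 − 6 = 0.3529; wedge = 82 − 79 = 3.
Welfare loss = ½ × 0.3529 × 3 = 0.53.

0.53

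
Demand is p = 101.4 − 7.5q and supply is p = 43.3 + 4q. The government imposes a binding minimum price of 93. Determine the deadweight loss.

88.91

Competitive equilibrium: 101.4 − 7.5q = 43.3 + 4q → q* = 5.0522, p* = 63.5087.
At the floor p = 93, quantity demanded = (101.4 − 93)/7.5 = 1.12.
Sellers' marginal cost at q' = 1.12: 43.3 + 4·1.12 = 47.78.
Δq = 5.0522 − 1.12 = 3.9322; wedge = 93 − 47.78 = 45.22.
Welfare loss = ½ × 3.9322 × 45.22 = 88.91.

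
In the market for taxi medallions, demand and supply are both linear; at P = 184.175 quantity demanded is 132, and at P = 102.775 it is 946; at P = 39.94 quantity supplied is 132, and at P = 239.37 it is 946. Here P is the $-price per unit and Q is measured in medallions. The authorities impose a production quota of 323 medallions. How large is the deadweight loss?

Demand slope = (102.775 − 184.175)/(946 − 132) = −0.1, so P = 197.375 − 0.1Q.
Supply slope = (239.37 − 39.94)/(946 − 132) = 0.245, so P = 7.6 + 0.245Q.
Competitive equilibrium: 197.375 − 0.1Q = 7.6 + 0.245Q → Q* = 550.0725, P* = 142.3678.
At Q = 323: demand price = 197.375 − 0.1·323 = 165.075; supply price = 7.6 + 0.245·323 = 86.735.
ΔQ = 550.0725 − 323 = 227.0725; wedge = 165.075 − 86.735 = 78.34.
Welfare loss = ½ × 227.0725 × 78.34 = $8894.43.

$8894.43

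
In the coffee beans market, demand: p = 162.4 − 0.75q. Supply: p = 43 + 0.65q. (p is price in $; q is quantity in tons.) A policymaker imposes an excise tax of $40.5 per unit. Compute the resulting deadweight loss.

$585.80

Competitive equilibrium: 162.4 − 0.75q = 43 + 0.65q → q* = 85.2857, p* = 98.4357.
With the tax, the buyer price exceeds the seller price by 40.5: (162.4 − 0.75q) − (43 + 0.65q) = 40.5 → q' = 56.3571.
Δq = 85.2857 − 56.3571 = 28.9286; the wedge equals the tax, 40.5.
The triangle = ½ × 28.9286 × 40.5 = $585.80.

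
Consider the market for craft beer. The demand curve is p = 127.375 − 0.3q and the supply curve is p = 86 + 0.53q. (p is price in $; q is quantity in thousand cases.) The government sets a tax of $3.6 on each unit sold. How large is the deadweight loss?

Competitive equilibrium: 127.375 − 0.3q = 86 + 0.53q → q* = 49.8494, p* = 112.4202.
With the tax, the buyer price exceeds the seller price by 3.6: (127.375 − 0.3q) − (86 + 0.53q) = 3.6 → q' = 45.512.
Δq = 49.8494 − 45.512 = 4.3374; the wedge equals the tax, 3.6.
Deadweight loss = ½ × 4.3374 × 3.6 = $7.81 thousand.

$7.81 thousand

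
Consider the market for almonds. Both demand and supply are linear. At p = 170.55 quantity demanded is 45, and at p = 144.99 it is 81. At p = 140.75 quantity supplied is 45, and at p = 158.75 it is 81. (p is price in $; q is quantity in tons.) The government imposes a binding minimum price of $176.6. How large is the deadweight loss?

$664.82

Demand slope = (144.99 − 170.55)/(81 − 45) = −0.71, so p = 202.5 − 0.71q.
Supply slope = (158.75 − 140.75)/(81 − 45) = 0.5, so p = 118.25 + 0.5q.
Competitive equilibrium: 202.5 − 0.71q = 118.25 + 0.5q → q* = 69.6281, p* = 153.064.
At the floor p = 176.6, quantity demanded = (202.5 − 176.6)/0.71 = 36.4789.
Sellers' marginal cost at q' = 36.4789: 118.25 + 0.5·36.4789 = 136.4895.
Δq = 69.6281 − 36.4789 = 33.1492; wedge = 176.6 − 136.4895 = 40.1105.
The triangle = ½ × 33.1492 × 40.1105 = $664.82.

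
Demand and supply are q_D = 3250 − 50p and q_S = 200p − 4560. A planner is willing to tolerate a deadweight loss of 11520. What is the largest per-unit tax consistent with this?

24

In inverse form: demand p = 65 − 0.02q, supply p = 22.8 + 0.005q.
Competitive equilibrium: 65 − 0.02q = 22.8 + 0.005q → q* = 1688, p* = 31.24.
A tax t gives Δq = t/0.025 and wedge t, so DWL = t²/0.05.
t²/0.05 = 11520 → t² = 576 → t = 24.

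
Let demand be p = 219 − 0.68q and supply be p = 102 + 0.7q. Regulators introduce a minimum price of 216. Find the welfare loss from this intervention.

Competitive equilibrium: 219 − 0.68q = 102 + 0.7q → q* = 84.78261, p* = 161.34783.
At the floor p = 216, quantity demanded = (219 − 216)/0.68 = 4.41176.
Sellers' marginal cost at q' = 4.41176: 102 + 0.7·4.41176 = 105.08823.
Δq = 84.78261 − 4.41176 = 80.37085; wedge = 216 − 105.08823 = 110.91177.
DWL = ½ × 80.37085 × 110.91177 = 4457.04.

4457.04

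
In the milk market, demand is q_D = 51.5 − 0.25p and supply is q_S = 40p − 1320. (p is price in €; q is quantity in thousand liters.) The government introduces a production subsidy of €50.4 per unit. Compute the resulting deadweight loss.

In inverse form: demand p = 206 − 4q, supply p = 33 + 0.025q.
Competitive equilibrium: 206 − 4q = 33 + 0.025q → q* = 42.9814, p* = 34.0745.
The subsidy lowers effective supply by 50.4: p = 0.025q − 17.4.
New quantity: 206 − 4q = 0.025q − 17.4 → q' = 55.5031.
Overproduction Δq = 55.5031 − 42.9814 = 12.5217; wedge = subsidy = 50.4.
Deadweight loss = ½ × 12.5217 × 50.4 = €315.55 thousand.

€315.55 thousand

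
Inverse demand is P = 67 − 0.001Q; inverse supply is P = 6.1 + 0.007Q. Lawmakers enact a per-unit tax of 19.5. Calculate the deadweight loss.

23765.625

Competitive equilibrium: 67 − 0.001Q = 6.1 + 0.007Q → Q* = 7612.5, P* = 59.3875.
With the tax, the buyer price exceeds the seller price by 19.5: (67 − 0.001Q) − (6.1 + 0.007Q) = 19.5 → Q' = 5175.
ΔQ = 7612.5 − 5175 = 2437.5; the wedge equals the tax, 19.5.
Deadweight loss = ½ × 2437.5 × 19.5 = 23765.625.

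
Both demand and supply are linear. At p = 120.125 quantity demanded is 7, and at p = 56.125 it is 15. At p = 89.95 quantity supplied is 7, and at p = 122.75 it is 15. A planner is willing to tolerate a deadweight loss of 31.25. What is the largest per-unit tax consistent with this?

27.5

Demand slope = (56.125 − 120.125)/(15 − 7) = −8, so p = 176.125 − 8q.
Supply slope = (122.75 − 89.95)/(15 − 7) = 4.1, so p = 61.25 + 4.1q.
Competitive equilibrium: 176.125 − 8q = 61.25 + 4.1q → q* = 9.4938, p* = 100.1746.
A tax t gives Δq = t/12.1 and wedge t, so DWL = t²/24.2.
t²/24.2 = 31.25 → t² = 756.25 → t = 27.5.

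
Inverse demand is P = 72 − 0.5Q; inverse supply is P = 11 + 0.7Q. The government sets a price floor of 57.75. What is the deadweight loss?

299.27

Competitive equilibrium: 72 − 0.5Q = 11 + 0.7Q → Q* = 50.8333, P* = 46.5833.
At the floor P = 57.75, quantity demanded = (72 − 57.75)/0.5 = 28.5.
Sellers' marginal cost at Q' = 28.5: 11 + 0.7·28.5 = 30.95.
ΔQ = 50.8333 − 28.5 = 22.3333; wedge = 57.75 − 30.95 = 26.8.
The triangle = ½ × 22.3333 × 26.8 = 299.27.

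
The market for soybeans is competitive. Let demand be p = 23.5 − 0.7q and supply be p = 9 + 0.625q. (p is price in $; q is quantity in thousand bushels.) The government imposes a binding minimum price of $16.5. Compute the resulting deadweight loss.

$0.59 thousand

Competitive equilibrium: 23.5 − 0.7q = 9 + 0.625q → q* = 10.9434, p* = 15.8396.
At the floor p = 16.5, quantity demanded = (23.5 − 16.5)/0.7 = 10.
Sellers' marginal cost at q' = 10: 9 + 0.625·10 = 15.25.
Δq = 10.9434 − 10 = 0.9434; wedge = 16.5 − 15.25 = 1.25.
The triangle = ½ × 0.9434 × 1.25 = $0.59 thousand.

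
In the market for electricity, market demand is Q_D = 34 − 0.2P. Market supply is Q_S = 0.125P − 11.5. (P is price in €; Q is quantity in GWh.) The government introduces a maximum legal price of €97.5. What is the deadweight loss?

In inverse form: demand P = 170 − 5Q, supply P = 92 + 8Q.
Competitive equilibrium: 170 − 5Q = 92 + 8Q → Q* = 6, P* = 140.
At the ceiling P = 97.5, quantity supplied = (97.5 − 92)/8 = 0.6875.
Willingness to pay at Q' = 0.6875: 170 − 5·0.6875 = 166.5625.
ΔQ = 6 − 0.6875 = 5.3125; wedge = 166.5625 − 97.5 = 69.0625.
DWL = ½ × 5.3125 × 69.0625 = €183.45.

€183.45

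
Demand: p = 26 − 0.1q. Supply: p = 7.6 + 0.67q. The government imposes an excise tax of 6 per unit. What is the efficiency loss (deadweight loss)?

Competitive equilibrium: 26 − 0.1q = 7.6 + 0.67q → q* = 23.8961, p* = 23.6104.
With the tax, the buyer price exceeds the seller price by 6: (26 − 0.1q) − (7.6 + 0.67q) = 6 → q' = 16.1039.
Δq = 23.8961 − 16.1039 = 7.7922; the wedge equals the tax, 6.
DWL = ½ × 7.7922 × 6 = 23.38.

23.38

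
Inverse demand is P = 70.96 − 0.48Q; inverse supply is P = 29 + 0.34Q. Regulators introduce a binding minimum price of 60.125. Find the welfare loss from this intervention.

335.31

Competitive equilibrium: 70.96 − 0.48Q = 29 + 0.34Q → Q* = 51.1707, P* = 46.398.
At the floor P = 60.125, quantity demanded = (70.96 − 60.125)/0.48 = 22.5729.
Sellers' marginal cost at Q' = 22.5729: 29 + 0.34·22.5729 = 36.6748.
ΔQ = 51.1707 − 22.5729 = 28.5978; wedge = 60.125 − 36.6748 = 23.4502.
DWL = ½ × 28.5978 × 23.4502 = 335.31.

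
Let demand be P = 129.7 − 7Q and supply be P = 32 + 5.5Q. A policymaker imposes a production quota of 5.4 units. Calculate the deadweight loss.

36.48

Competitive equilibrium: 129.7 − 7Q = 32 + 5.5Q → Q* = 7.816, P* = 74.988.
At Q = 5.4: demand price = 129.7 − 7·5.4 = 91.9; supply price = 32 + 5.5·5.4 = 61.7.
ΔQ = 7.816 − 5.4 = 2.416; wedge = 91.9 − 61.7 = 30.2.
The triangle = ½ × 2.416 × 30.2 = 36.48.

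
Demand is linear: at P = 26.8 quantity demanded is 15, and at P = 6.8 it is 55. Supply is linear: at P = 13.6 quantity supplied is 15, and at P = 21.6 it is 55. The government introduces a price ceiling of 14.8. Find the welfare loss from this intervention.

Demand slope = (6.8 − 26.8)/(55 − 15) = −0.5, so P = 34.3 − 0.5Q.
Supply slope = (21.6 − 13.6)/(55 − 15) = 0.2, so P = 10.6 + 0.2Q.
Competitive equilibrium: 34.3 − 0.5Q = 10.6 + 0.2Q → Q* = 33.8571, P* = 17.3714.
At the ceiling P = 14.8, quantity supplied = (14.8 − 10.6)/0.2 = 21.
Willingness to pay at Q' = 21: 34.3 − 0.5·21 = 23.8.
ΔQ = 33.8571 − 21 = 12.8571; wedge = 23.8 − 14.8 = 9.
Deadweight loss = ½ × 12.8571 × 9 = 57.86.

57.86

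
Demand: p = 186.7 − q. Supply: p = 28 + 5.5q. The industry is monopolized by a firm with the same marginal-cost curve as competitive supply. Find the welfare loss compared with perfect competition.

Competitive equilibrium: 186.7 − q = 28 + 5.5q → q* = 24.4154, p* = 162.2846.
Marginal revenue: MR = 186.7 − 2q. Set MR = MC: 186.7 − 2q = 28 + 5.5q → q_m = 21.16.
Price p_m = 186.7 − 1·21.16 = 165.54; MC(q_m) = 28 + 5.5·21.16 = 144.38.
Competitive q* = 24.4154, so Δq = 3.2554; wedge = 165.54 − 144.38 = 21.16.
The triangle = ½ × 3.2554 × 21.16 = 34.44.

34.44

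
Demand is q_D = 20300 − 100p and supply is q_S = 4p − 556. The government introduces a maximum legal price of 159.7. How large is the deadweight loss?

In inverse form: demand p = 203 − 0.01q, supply p = 139 + 0.25q.
Competitive equilibrium: 203 − 0.01q = 139 + 0.25q → q* = 246.1538, p* = 200.5385.
At the ceiling p = 159.7, quantity supplied = (159.7 − 139)/0.25 = 82.8.
Willingness to pay at q' = 82.8: 203 − 0.01·82.8 = 202.172.
Δq = 246.1538 − 82.8 = 163.3538; wedge = 202.172 − 159.7 = 42.472.
Deadweight loss = ½ × 163.3538 × 42.472 = 3468.98.

3468.98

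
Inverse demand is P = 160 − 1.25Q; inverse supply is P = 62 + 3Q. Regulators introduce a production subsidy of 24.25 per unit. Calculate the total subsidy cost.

697.54

Competitive equilibrium: 160 − 1.25Q = 62 + 3Q → Q* = 23.0588, P* = 131.1765.
The subsidy lowers effective supply by 24.25: P = 37.75 + 3Q.
New quantity: 160 − 1.25Q = 37.75 + 3Q → Q' = 28.7647.
Total subsidy cost = 24.25 × 28.7647 = 697.54.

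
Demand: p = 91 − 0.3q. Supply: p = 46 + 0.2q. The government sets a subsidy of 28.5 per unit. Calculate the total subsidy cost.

4189.50

Competitive equilibrium: 91 − 0.3q = 46 + 0.2q → q* = 90, p* = 64.
The subsidy lowers effective supply by 28.5: p = 17.5 + 0.2q.
New quantity: 91 − 0.3q = 17.5 + 0.2q → q' = 147.
Total subsidy cost = 28.5 × 147 = 4189.50.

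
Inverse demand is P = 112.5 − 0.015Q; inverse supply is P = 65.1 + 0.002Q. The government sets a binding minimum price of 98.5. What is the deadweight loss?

29245.62

Competitive equilibrium: 112.5 − 0.015Q = 65.1 + 0.002Q → Q* = 2788.23529, P* = 70.67647.
At the floor P = 98.5, quantity demanded = (112.5 − 98.5)/0.015 = 933.33333.
Sellers' marginal cost at Q' = 933.33333: 65.1 + 0.002·933.33333 = 66.96667.
ΔQ = 2788.23529 − 933.33333 = 1854.90196; wedge = 98.5 − 66.96667 = 31.53333.
Welfare loss = ½ × 1854.90196 × 31.53333 = 29245.62.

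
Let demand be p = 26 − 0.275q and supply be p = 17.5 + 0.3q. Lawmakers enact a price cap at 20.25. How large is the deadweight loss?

9.07

Competitive equilibrium: 26 − 0.275q = 17.5 + 0.3q → q* = 14.7826, p* = 21.9348.
At the ceiling p = 20.25, quantity supplied = (20.25 − 17.5)/0.3 = 9.1667.
Willingness to pay at q' = 9.1667: 26 − 0.275·9.1667 = 23.4792.
Δq = 14.7826 − 9.1667 = 5.6159; wedge = 23.4792 − 20.25 = 3.2292.
Welfare loss = ½ × 5.6159 × 3.2292 = 9.07.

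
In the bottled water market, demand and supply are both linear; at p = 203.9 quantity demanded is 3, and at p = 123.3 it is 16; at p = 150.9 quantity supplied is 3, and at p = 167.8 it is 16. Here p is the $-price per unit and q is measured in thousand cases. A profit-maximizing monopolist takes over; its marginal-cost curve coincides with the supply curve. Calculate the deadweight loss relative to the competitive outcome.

Demand slope = (123.3 − 203.9)/(16 − 3) = −6.2, so p = 222.5 − 6.2q.
Supply slope = (167.8 − 150.9)/(16 − 3) = 1.3, so p = 147 + 1.3q.
Competitive equilibrium: 222.5 − 6.2q = 147 + 1.3q → q* = 10.0667, p* = 160.0867.
Marginal revenue: MR = 222.5 − 12.4q. Set MR = MC: 222.5 − 12.4q = 147 + 1.3q → q_m = 5.5109.
Price p_m = 222.5 − 6.2·5.5109 = 188.3324; MC(q_m) = 147 + 1.3·5.5109 = 154.1642.
Competitive q* = 10.0667, so Δq = 4.5558; wedge = 188.3324 − 154.1642 = 34.1682.
The triangle = ½ × 4.5558 × 34.1682 = $77.83 thousand.

$77.83 thousand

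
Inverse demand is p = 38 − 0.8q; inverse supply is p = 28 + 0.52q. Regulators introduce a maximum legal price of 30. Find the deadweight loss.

Competitive equilibrium: 38 − 0.8q = 28 + 0.52q → q* = 7.5758, p* = 31.9394.
At the ceiling p = 30, quantity supplied = (30 − 28)/0.52 = 3.8462.
Willingness to pay at q' = 3.8462: 38 − 0.8·3.8462 = 34.923.
Δq = 7.5758 − 3.8462 = 3.7296; wedge = 34.923 − 30 = 4.923.
DWL = ½ × 3.7296 × 4.923 = 9.18.

9.18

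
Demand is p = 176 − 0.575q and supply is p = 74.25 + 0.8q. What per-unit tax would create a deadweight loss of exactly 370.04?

Competitive equilibrium: 176 − 0.575q = 74.25 + 0.8q → q* = 74, p* = 133.45.
A tax t gives Δq = t/1.375 and wedge t, so DWL = t²/2.75.
t²/2.75 = 370.04 → t² = 1017.61 → t = 31.9.

31.9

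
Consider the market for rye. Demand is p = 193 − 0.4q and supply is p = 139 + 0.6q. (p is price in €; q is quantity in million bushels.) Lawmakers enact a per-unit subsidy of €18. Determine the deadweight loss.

Competitive equilibrium: 193 − 0.4q = 139 + 0.6q → q* = 54, p* = 171.4.
The subsidy lowers effective supply by 18: p = 121 + 0.6q.
New quantity: 193 − 0.4q = 121 + 0.6q → q' = 72.
Overproduction Δq = 72 − 54 = 18; wedge = subsidy = 18.
Welfare loss = ½ × 18 × 18 = €162 million.

€162 million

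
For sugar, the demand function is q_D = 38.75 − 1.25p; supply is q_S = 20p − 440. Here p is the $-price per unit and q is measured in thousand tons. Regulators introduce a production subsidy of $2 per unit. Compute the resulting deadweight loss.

In inverse form: demand p = 31 − 0.8q, supply p = 22 + 0.05q.
Competitive equilibrium: 31 − 0.8q = 22 + 0.05q → q* = 10.5882, p* = 22.5294.
The subsidy lowers effective supply by 2: p = 20 + 0.05q.
New quantity: 31 − 0.8q = 20 + 0.05q → q' = 12.9412.
Overproduction Δq = 12.9412 − 10.5882 = 2.353; wedge = subsidy = 2.
The triangle = ½ × 2.353 × 2 = $2.35 thousand.

$2.35 thousand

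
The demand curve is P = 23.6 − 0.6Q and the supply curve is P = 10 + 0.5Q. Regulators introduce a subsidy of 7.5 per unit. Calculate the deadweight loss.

Competitive equilibrium: 23.6 − 0.6Q = 10 + 0.5Q → Q* = 12.3636, P* = 16.1818.
The subsidy lowers effective supply by 7.5: P = 2.5 + 0.5Q.
New quantity: 23.6 − 0.6Q = 2.5 + 0.5Q → Q' = 19.1818.
Overproduction ΔQ = 19.1818 − 12.3636 = 6.8182; wedge = subsidy = 7.5.
DWL = ½ × 6.8182 × 7.5 = 25.57.

25.57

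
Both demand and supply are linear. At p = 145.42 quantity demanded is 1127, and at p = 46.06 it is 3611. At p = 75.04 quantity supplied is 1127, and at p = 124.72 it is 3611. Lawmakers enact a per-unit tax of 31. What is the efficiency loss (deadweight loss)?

8008.33

Demand slope = (46.06 − 145.42)/(3611 − 1127) = −0.04, so p = 190.5 − 0.04q.
Supply slope = (124.72 − 75.04)/(3611 − 1127) = 0.02, so p = 52.5 + 0.02q.
Competitive equilibrium: 190.5 − 0.04q = 52.5 + 0.02q → q* = 2300, p* = 98.5.
With the tax, the buyer price exceeds the seller price by 31: (190.5 − 0.04q) − (52.5 + 0.02q) = 31 → q' = 1783.3333.
Δq = 2300 − 1783.3333 = 516.6667; the wedge equals the tax, 31.
DWL = ½ × 516.6667 × 31 = 8008.33.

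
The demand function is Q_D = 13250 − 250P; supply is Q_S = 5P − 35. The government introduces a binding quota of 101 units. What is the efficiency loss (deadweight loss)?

1580.78

In inverse form: demand P = 53 − 0.004Q, supply P = 7 + 0.2Q.
Competitive equilibrium: 53 − 0.004Q = 7 + 0.2Q → Q* = 225.4902, P* = 52.098.
At Q = 101: demand price = 53 − 0.004·101 = 52.596; supply price = 7 + 0.2·101 = 27.2.
ΔQ = 225.4902 − 101 = 124.4902; wedge = 52.596 − 27.2 = 25.396.
DWL = ½ × 124.4902 × 25.396 = 1580.78.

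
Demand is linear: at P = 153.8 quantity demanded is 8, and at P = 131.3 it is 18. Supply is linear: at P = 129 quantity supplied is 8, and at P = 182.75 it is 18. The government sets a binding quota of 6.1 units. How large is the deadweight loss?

101.21

Demand slope = (131.3 − 153.8)/(18 − 8) = −2.25, so P = 171.8 − 2.25Q.
Supply slope = (182.75 − 129)/(18 − 8) = 5.375, so P = 86 + 5.375Q.
Competitive equilibrium: 171.8 − 2.25Q = 86 + 5.375Q → Q* = 11.2525, P* = 146.482.
At Q = 6.1: demand price = 171.8 − 2.25·6.1 = 158.075; supply price = 86 + 5.375·6.1 = 118.7875.
ΔQ = 11.2525 − 6.1 = 5.1525; wedge = 158.075 − 118.7875 = 39.2875.
Deadweight loss = ½ × 5.1525 × 39.2875 = 101.21.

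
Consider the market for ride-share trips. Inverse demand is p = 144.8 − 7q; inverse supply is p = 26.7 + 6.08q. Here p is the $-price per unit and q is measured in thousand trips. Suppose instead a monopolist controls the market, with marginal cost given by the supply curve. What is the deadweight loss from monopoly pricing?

Competitive equilibrium: 144.8 − 7q = 26.7 + 6.08q → q* = 9.0291, p* = 81.5966.
Marginal revenue: MR = 144.8 − 14q. Set MR = MC: 144.8 − 14q = 26.7 + 6.08q → q_m = 5.8815.
Price p_m = 144.8 − 7·5.8815 = 103.6295; MC(q_m) = 26.7 + 6.08·5.8815 = 62.4595.
Competitive q* = 9.0291, so Δq = 3.1476; wedge = 103.6295 − 62.4595 = 41.17.
DWL = ½ × 3.1476 × 41.17 = $64.79 thousand.

$64.79 thousand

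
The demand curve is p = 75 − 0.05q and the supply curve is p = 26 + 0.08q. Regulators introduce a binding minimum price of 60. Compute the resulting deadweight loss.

384.62

Competitive equilibrium: 75 − 0.05q = 26 + 0.08q → q* = 376.9231, p* = 56.1538.
At the floor p = 60, quantity demanded = (75 − 60)/0.05 = 300.
Sellers' marginal cost at q' = 300: 26 + 0.08·300 = 50.
Δq = 376.9231 − 300 = 76.9231; wedge = 60 − 50 = 10.
Welfare loss = ½ × 76.9231 × 10 = 384.62.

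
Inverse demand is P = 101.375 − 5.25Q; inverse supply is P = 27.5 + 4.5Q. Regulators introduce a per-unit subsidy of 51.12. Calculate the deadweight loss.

Competitive equilibrium: 101.375 − 5.25Q = 27.5 + 4.5Q → Q* = 7.5769, P* = 61.5962.
The subsidy lowers effective supply by 51.12: P = 4.5Q − 23.62.
New quantity: 101.375 − 5.25Q = 4.5Q − 23.62 → Q' = 12.82.
Overproduction ΔQ = 12.82 − 7.5769 = 5.2431; wedge = subsidy = 51.12.
Welfare loss = ½ × 5.2431 × 51.12 = 134.01.

134.01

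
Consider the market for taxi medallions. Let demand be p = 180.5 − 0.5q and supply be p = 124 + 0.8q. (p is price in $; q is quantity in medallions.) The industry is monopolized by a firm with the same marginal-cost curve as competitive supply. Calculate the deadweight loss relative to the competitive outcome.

$94.74

Competitive equilibrium: 180.5 − 0.5q = 124 + 0.8q → q* = 43.4615, p* = 158.7692.
Marginal revenue: MR = 180.5 − q. Set MR = MC: 180.5 − q = 124 + 0.8q → q_m = 31.3889.
Price p_m = 180.5 − 0.5·31.3889 = 164.8056; MC(q_m) = 124 + 0.8·31.3889 = 149.1111.
Competitive q* = 43.4615, so Δq = 12.0726; wedge = 164.8056 − 149.1111 = 15.6945.
Deadweight loss = ½ × 12.0726 × 15.6945 = $94.74.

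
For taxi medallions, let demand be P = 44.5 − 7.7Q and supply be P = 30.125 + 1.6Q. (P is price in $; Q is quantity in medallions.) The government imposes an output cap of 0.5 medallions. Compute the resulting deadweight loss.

$5.08

Competitive equilibrium: 44.5 − 7.7Q = 30.125 + 1.6Q → Q* = 1.5457, P* = 32.5981.
At Q = 0.5: demand price = 44.5 − 7.7·0.5 = 40.65; supply price = 30.125 + 1.6·0.5 = 30.925.
ΔQ = 1.5457 − 0.5 = 1.0457; wedge = 40.65 − 30.925 = 9.725.
Welfare loss = ½ × 1.0457 × 9.725 = $5.08.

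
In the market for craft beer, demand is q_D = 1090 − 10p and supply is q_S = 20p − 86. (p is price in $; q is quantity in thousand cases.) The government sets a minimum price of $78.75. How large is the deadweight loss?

$11731.52 thousand

In inverse form: demand p = 109 − 0.1q, supply p = 4.3 + 0.05q.
Competitive equilibrium: 109 − 0.1q = 4.3 + 0.05q → q* = 698, p* = 39.2.
At the floor p = 78.75, quantity demanded = (109 − 78.75)/0.1 = 302.5.
Sellers' marginal cost at q' = 302.5: 4.3 + 0.05·302.5 = 19.425.
Δq = 698 − 302.5 = 395.5; wedge = 78.75 − 19.425 = 59.325.
Welfare loss = ½ × 395.5 × 59.325 = $11731.52 thousand.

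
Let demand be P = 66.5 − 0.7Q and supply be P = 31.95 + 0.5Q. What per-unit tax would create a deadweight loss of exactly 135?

18

Competitive equilibrium: 66.5 − 0.7Q = 31.95 + 0.5Q → Q* = 28.7917, P* = 46.3458.
A tax t gives ΔQ = t/1.2 and wedge t, so DWL = t²/2.4.
t²/2.4 = 135 → t² = 324 → t = 18.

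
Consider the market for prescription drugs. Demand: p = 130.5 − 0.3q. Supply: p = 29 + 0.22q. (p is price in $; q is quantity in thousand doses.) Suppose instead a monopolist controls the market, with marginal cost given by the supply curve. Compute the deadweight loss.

$1325.91 thousand

Competitive equilibrium: 130.5 − 0.3q = 29 + 0.22q → q* = 195.1923, p* = 71.9423.
Marginal revenue: MR = 130.5 − 0.6q. Set MR = MC: 130.5 − 0.6q = 29 + 0.22q → q_m = 123.7805.
Price p_m = 130.5 − 0.3·123.7805 = 93.3659; MC(q_m) = 29 + 0.22·123.7805 = 56.2317.
Competitive q* = 195.1923, so Δq = 71.4118; wedge = 93.3659 − 56.2317 = 37.1342.
Deadweight loss = ½ × 71.4118 × 37.1342 = $1325.91 thousand.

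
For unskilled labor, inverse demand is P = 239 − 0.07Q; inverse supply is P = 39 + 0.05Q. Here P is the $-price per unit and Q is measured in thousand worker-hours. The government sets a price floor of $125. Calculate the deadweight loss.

Competitive equilibrium: 239 − 0.07Q = 39 + 0.05Q → Q* = 1666.6667, P* = 122.3333.
At the floor P = 125, quantity demanded = (239 − 125)/0.07 = 1628.5714.
Sellers' marginal cost at Q' = 1628.5714: 39 + 0.05·1628.5714 = 120.4286.
ΔQ = 1666.6667 − 1628.5714 = 38.0953; wedge = 125 − 120.4286 = 4.5714.
Deadweight loss = ½ × 38.0953 × 4.5714 = $87.07 thousand.

$87.07 thousand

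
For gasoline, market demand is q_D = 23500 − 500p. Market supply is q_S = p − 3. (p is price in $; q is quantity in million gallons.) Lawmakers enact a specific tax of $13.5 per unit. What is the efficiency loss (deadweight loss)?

$90.94 million

In inverse form: demand p = 47 − 0.002q, supply p = 3 + q.
Competitive equilibrium: 47 − 0.002q = 3 + q → q* = 43.9122, p* = 46.9122.
With the tax, the buyer price exceeds the seller price by 13.5: (47 − 0.002q) − (3 + q) = 13.5 → q' = 30.4391.
Δq = 43.9122 − 30.4391 = 13.4731; the wedge equals the tax, 13.5.
The triangle = ½ × 13.4731 × 13.5 = $90.94 million.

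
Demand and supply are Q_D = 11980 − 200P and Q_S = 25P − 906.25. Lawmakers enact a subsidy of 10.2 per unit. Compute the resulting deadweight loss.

1156

In inverse form: demand P = 59.9 − 0.005Q, supply P = 36.25 + 0.04Q.
Competitive equilibrium: 59.9 − 0.005Q = 36.25 + 0.04Q → Q* = 525.5556, P* = 57.2722.
The subsidy lowers effective supply by 10.2: P = 26.05 + 0.04Q.
New quantity: 59.9 − 0.005Q = 26.05 + 0.04Q → Q' = 752.2222.
Overproduction ΔQ = 752.2222 − 525.5556 = 226.6666; wedge = subsidy = 10.2.
The triangle = ½ × 226.6666 × 10.2 = 1156.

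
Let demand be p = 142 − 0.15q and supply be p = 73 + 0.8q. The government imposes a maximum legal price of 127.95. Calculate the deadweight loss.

7.39

Competitive equilibrium: 142 − 0.15q = 73 + 0.8q → q* = 72.6316, p* = 131.1053.
At the ceiling p = 127.95, quantity supplied = (127.95 − 73)/0.8 = 68.6875.
Willingness to pay at q' = 68.6875: 142 − 0.15·68.6875 = 131.6969.
Δq = 72.6316 − 68.6875 = 3.9441; wedge = 131.6969 − 127.95 = 3.7469.
Welfare loss = ½ × 3.9441 × 3.7469 = 7.39.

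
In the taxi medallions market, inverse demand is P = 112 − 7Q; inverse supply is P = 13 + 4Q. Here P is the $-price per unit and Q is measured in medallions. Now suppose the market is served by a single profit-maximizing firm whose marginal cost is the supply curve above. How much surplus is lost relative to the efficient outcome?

$67.375

Competitive equilibrium: 112 − 7Q = 13 + 4Q → Q* = 9, P* = 49.
Marginal revenue: MR = 112 − 14Q. Set MR = MC: 112 − 14Q = 13 + 4Q → Q_m = 5.5.
Price P_m = 112 − 7·5.5 = 73.5; MC(Q_m) = 13 + 4·5.5 = 35.
Competitive Q* = 9, so ΔQ = 3.5; wedge = 73.5 − 35 = 38.5.
The triangle = ½ × 3.5 × 38.5 = $67.375.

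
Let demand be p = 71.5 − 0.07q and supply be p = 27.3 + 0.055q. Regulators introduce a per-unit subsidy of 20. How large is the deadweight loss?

Competitive equilibrium: 71.5 − 0.07q = 27.3 + 0.055q → q* = 353.6, p* = 46.748.
The subsidy lowers effective supply by 20: p = 7.3 + 0.055q.
New quantity: 71.5 − 0.07q = 7.3 + 0.055q → q' = 513.6.
Overproduction Δq = 513.6 − 353.6 = 160; wedge = subsidy = 20.
Deadweight loss = ½ × 160 × 20 = 1600.

1600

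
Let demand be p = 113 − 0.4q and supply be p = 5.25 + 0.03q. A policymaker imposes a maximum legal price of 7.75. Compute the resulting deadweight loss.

6013.96

Competitive equilibrium: 113 − 0.4q = 5.25 + 0.03q → q* = 250.5814, p* = 12.76744.
At the ceiling p = 7.75, quantity supplied = (7.75 − 5.25)/0.03 = 83.33333.
Willingness to pay at q' = 83.33333: 113 − 0.4·83.33333 = 79.66667.
Δq = 250.5814 − 83.33333 = 167.24807; wedge = 79.66667 − 7.75 = 71.91667.
The triangle = ½ × 167.24807 × 71.91667 = 6013.96.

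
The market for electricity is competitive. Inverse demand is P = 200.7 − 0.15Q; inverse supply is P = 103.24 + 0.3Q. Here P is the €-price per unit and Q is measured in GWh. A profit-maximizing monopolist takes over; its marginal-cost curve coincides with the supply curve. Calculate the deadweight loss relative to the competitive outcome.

Competitive equilibrium: 200.7 − 0.15Q = 103.24 + 0.3Q → Q* = 216.57778, P* = 168.21333.
Marginal revenue: MR = 200.7 − 0.3Q. Set MR = MC: 200.7 − 0.3Q = 103.24 + 0.3Q → Q_m = 162.43333.
Price P_m = 200.7 − 0.15·162.43333 = 176.335; MC(Q_m) = 103.24 + 0.3·162.43333 = 151.97.
Competitive Q* = 216.57778, so ΔQ = 54.14445; wedge = 176.335 − 151.97 = 24.365.
Welfare loss = ½ × 54.14445 × 24.365 = €659.61.

€659.61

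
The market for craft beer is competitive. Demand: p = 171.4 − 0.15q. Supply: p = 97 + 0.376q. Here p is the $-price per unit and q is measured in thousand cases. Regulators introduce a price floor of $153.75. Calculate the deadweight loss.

Competitive equilibrium: 171.4 − 0.15q = 97 + 0.376q → q* = 141.4449, p* = 150.1833.
At the floor p = 153.75, quantity demanded = (171.4 − 153.75)/0.15 = 117.6667.
Sellers' marginal cost at q' = 117.6667: 97 + 0.376·117.6667 = 141.2427.
Δq = 141.4449 − 117.6667 = 23.7782; wedge = 153.75 − 141.2427 = 12.5073.
Welfare loss = ½ × 23.7782 × 12.5073 = $148.70 thousand.

$148.70 thousand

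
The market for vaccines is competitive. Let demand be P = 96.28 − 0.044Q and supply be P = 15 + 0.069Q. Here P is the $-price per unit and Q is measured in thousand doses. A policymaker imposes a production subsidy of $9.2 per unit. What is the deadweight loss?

$374.51 thousand

Competitive equilibrium: 96.28 − 0.044Q = 15 + 0.069Q → Q* = 719.292, P* = 64.6312.
The subsidy lowers effective supply by 9.2: P = 5.8 + 0.069Q.
New quantity: 96.28 − 0.044Q = 5.8 + 0.069Q → Q' = 800.708.
Overproduction ΔQ = 800.708 − 719.292 = 81.416; wedge = subsidy = 9.2.
Welfare loss = ½ × 81.416 × 9.2 = $374.51 thousand.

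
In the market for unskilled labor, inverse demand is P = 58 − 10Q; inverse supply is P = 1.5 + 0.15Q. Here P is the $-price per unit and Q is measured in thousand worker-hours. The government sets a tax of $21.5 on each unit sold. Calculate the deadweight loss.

Competitive equilibrium: 58 − 10Q = 1.5 + 0.15Q → Q* = 5.5665, P* = 2.335.
With the tax, the buyer price exceeds the seller price by 21.5: (58 − 10Q) − (1.5 + 0.15Q) = 21.5 → Q' = 3.4483.
ΔQ = 5.5665 − 3.4483 = 2.1182; the wedge equals the tax, 21.5.
The triangle = ½ × 2.1182 × 21.5 = $22.77 thousand.

$22.77 thousand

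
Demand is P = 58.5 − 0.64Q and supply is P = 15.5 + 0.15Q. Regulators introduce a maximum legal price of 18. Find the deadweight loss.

563.31

Competitive equilibrium: 58.5 − 0.64Q = 15.5 + 0.15Q → Q* = 54.4304, P* = 23.6646.
At the ceiling P = 18, quantity supplied = (18 − 15.5)/0.15 = 16.6667.
Willingness to pay at Q' = 16.6667: 58.5 − 0.64·16.6667 = 47.8333.
ΔQ = 54.4304 − 16.6667 = 37.7637; wedge = 47.8333 − 18 = 29.8333.
DWL = ½ × 37.7637 × 29.8333 = 563.31.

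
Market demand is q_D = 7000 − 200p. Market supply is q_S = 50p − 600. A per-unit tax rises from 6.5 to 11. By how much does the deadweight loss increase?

1575

In inverse form: demand p = 35 − 0.005q, supply p = 12 + 0.02q.
Competitive equilibrium: 35 − 0.005q = 12 + 0.02q → q* = 920, p* = 30.4.
For a per-unit tax t: Δq = t/0.025, so DWL = ½·t·(t/0.025) = t²/0.05.
At t = 6.5: DWL = 845. At t = 11: DWL = 2420.
Increase = 2420 − 845 = 1575.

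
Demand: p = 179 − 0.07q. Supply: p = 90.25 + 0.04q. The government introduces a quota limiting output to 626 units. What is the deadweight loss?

Competitive equilibrium: 179 − 0.07q = 90.25 + 0.04q → q* = 806.8182, p* = 122.5227.
At q = 626: demand price = 179 − 0.07·626 = 135.18; supply price = 90.25 + 0.04·626 = 115.29.
Δq = 806.8182 − 626 = 180.8182; wedge = 135.18 − 115.29 = 19.89.
The triangle = ½ × 180.8182 × 19.89 = 1798.24.

1798.24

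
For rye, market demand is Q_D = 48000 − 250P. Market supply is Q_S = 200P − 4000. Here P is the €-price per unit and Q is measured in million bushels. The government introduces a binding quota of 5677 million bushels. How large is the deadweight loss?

€812139.04 million

In inverse form: demand P = 192 − 0.004Q, supply P = 20 + 0.005Q.
Competitive equilibrium: 192 − 0.004Q = 20 + 0.005Q → Q* = 19111.1111, P* = 115.5556.
At Q = 5677: demand price = 192 − 0.004·5677 = 169.292; supply price = 20 + 0.005·5677 = 48.385.
ΔQ = 19111.1111 − 5677 = 13434.1111; wedge = 169.292 − 48.385 = 120.907.
The triangle = ½ × 13434.1111 × 120.907 = €812139.04 million.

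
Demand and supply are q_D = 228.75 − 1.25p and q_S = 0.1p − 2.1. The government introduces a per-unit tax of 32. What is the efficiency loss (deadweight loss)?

47.41

In inverse form: demand p = 183 − 0.8q, supply p = 21 + 10q.
Competitive equilibrium: 183 − 0.8q = 21 + 10q → q* = 15, p* = 171.
With the tax, the buyer price exceeds the seller price by 32: (183 − 0.8q) − (21 + 10q) = 32 → q' = 12.037.
Δq = 15 − 12.037 = 2.963; the wedge equals the tax, 32.
The triangle = ½ × 2.963 × 32 = 47.41.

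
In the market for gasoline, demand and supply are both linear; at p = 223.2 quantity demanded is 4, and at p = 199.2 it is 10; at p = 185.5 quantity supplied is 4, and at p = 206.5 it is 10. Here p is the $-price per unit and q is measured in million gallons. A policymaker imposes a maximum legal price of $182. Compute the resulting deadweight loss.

$136.20 million

Demand slope = (199.2 − 223.2)/(10 − 4) = −4, so p = 239.2 − 4q.
Supply slope = (206.5 − 185.5)/(10 − 4) = 3.5, so p = 171.5 + 3.5q.
Competitive equilibrium: 239.2 − 4q = 171.5 + 3.5q → q* = 9.0267, p* = 203.0933.
At the ceiling p = 182, quantity supplied = (182 − 171.5)/3.5 = 3.
Willingness to pay at q' = 3: 239.2 − 4·3 = 227.2.
Δq = 9.0267 − 3 = 6.0267; wedge = 227.2 − 182 = 45.2.
Deadweight loss = ½ × 6.0267 × 45.2 = $136.20 million.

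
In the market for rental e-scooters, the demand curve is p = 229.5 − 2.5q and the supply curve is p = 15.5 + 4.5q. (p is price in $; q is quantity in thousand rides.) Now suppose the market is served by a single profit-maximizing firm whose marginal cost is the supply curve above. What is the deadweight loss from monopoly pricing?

Competitive equilibrium: 229.5 − 2.5q = 15.5 + 4.5q → q* = 30.5714, p* = 153.0714.
Marginal revenue: MR = 229.5 − 5q. Set MR = MC: 229.5 − 5q = 15.5 + 4.5q → q_m = 22.5263.
Price p_m = 229.5 − 2.5·22.5263 = 173.1843; MC(q_m) = 15.5 + 4.5·22.5263 = 116.8684.
Competitive q* = 30.5714, so Δq = 8.0451; wedge = 173.1843 − 116.8684 = 56.3159.
Welfare loss = ½ × 8.0451 × 56.3159 = $226.53 thousand.

$226.53 thousand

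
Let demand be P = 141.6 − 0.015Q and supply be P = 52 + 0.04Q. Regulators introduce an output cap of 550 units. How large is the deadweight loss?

Competitive equilibrium: 141.6 − 0.015Q = 52 + 0.04Q → Q* = 1629.0909, P* = 117.1636.
At Q = 550: demand price = 141.6 − 0.015·550 = 133.35; supply price = 52 + 0.04·550 = 74.
ΔQ = 1629.0909 − 550 = 1079.0909; wedge = 133.35 − 74 = 59.35.
Welfare loss = ½ × 1079.0909 × 59.35 = 32022.02.

32022.02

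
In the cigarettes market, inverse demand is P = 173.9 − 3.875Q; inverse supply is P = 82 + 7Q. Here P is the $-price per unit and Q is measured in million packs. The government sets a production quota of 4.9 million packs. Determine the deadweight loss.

Competitive equilibrium: 173.9 − 3.875Q = 82 + 7Q → Q* = 8.4506, P* = 141.154.
At Q = 4.9: demand price = 173.9 − 3.875·4.9 = 154.9125; supply price = 82 + 7·4.9 = 116.3.
ΔQ = 8.4506 − 4.9 = 3.5506; wedge = 154.9125 − 116.3 = 38.6125.
DWL = ½ × 3.5506 × 38.6125 = $68.55 million.

$68.55 million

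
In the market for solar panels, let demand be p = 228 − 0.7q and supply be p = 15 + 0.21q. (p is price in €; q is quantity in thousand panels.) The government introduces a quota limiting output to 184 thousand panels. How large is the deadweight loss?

€1140.50 thousand

Competitive equilibrium: 228 − 0.7q = 15 + 0.21q → q* = 234.0659, p* = 64.1538.
At q = 184: demand price = 228 − 0.7·184 = 99.2; supply price = 15 + 0.21·184 = 53.64.
Δq = 234.0659 − 184 = 50.0659; wedge = 99.2 − 53.64 = 45.56.
Welfare loss = ½ × 50.0659 × 45.56 = €1140.50 thousand.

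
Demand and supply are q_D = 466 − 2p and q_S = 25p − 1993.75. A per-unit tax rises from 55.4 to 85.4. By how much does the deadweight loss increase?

3911.11

In inverse form: demand p = 233 − 0.5q, supply p = 79.75 + 0.04q.
Competitive equilibrium: 233 − 0.5q = 79.75 + 0.04q → q* = 283.7963, p* = 91.1019.
For a per-unit tax t: Δq = t/0.54, so DWL = ½·t·(t/0.54) = t²/1.08.
At t = 55.4: DWL = 2841.815. At t = 85.4: DWL = 6752.926.
Increase = 6752.926 − 2841.815 = 3911.11.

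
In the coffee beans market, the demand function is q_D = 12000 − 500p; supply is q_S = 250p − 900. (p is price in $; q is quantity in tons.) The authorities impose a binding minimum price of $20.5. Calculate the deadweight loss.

In inverse form: demand p = 24 − 0.002q, supply p = 3.6 + 0.004q.
Competitive equilibrium: 24 − 0.002q = 3.6 + 0.004q → q* = 3400, p* = 17.2.
At the floor p = 20.5, quantity demanded = (24 − 20.5)/0.002 = 1750.
Sellers' marginal cost at q' = 1750: 3.6 + 0.004·1750 = 10.6.
Δq = 3400 − 1750 = 1650; wedge = 20.5 − 10.6 = 9.9.
Welfare loss = ½ × 1650 × 9.9 = $8167.50.

$8167.50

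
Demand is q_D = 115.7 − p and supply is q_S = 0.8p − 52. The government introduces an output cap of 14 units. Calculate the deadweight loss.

In inverse form: demand p = 115.7 − q, supply p = 65 + 1.25q.
Competitive equilibrium: 115.7 − q = 65 + 1.25q → q* = 22.5333, p* = 93.1667.
At q = 14: demand price = 115.7 − 1·14 = 101.7; supply price = 65 + 1.25·14 = 82.5.
Δq = 22.5333 − 14 = 8.5333; wedge = 101.7 − 82.5 = 19.2.
The triangle = ½ × 8.5333 × 19.2 = 81.92.

81.92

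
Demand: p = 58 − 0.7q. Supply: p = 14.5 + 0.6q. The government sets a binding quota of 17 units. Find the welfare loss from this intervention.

176.14

Competitive equilibrium: 58 − 0.7q = 14.5 + 0.6q → q* = 33.4615, p* = 34.5769.
At q = 17: demand price = 58 − 0.7·17 = 46.1; supply price = 14.5 + 0.6·17 = 24.7.
Δq = 33.4615 − 17 = 16.4615; wedge = 46.1 − 24.7 = 21.4.
DWL = ½ × 16.4615 × 21.4 = 176.14.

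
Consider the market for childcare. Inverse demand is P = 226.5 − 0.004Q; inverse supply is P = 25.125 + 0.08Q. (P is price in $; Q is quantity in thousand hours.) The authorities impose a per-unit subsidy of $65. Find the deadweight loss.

$25148.81 thousand

Competitive equilibrium: 226.5 − 0.004Q = 25.125 + 0.08Q → Q* = 2397.3214, P* = 216.9107.
The subsidy lowers effective supply by 65: P = 0.08Q − 39.875.
New quantity: 226.5 − 0.004Q = 0.08Q − 39.875 → Q' = 3171.131.
Overproduction ΔQ = 3171.131 − 2397.3214 = 773.8096; wedge = subsidy = 65.
DWL = ½ × 773.8096 × 65 = $25148.81 thousand.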